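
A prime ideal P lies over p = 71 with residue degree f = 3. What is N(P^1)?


N(P^a) = p^(a*f)
= 71^(1*3)
= 71^3
= 357911

357911


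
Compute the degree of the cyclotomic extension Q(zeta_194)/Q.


The degree equals Euler's totient phi(194).
194 = 2 * 97
phi(194) = 96

96


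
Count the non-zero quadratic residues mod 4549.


For prime p, the number of non-zero quadratic residues is (p-1)/2.
= (4549-1)/2
= 2274

2274


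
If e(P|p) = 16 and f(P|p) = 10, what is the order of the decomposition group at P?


|D_P| = e * f
= 16 * 10
= 160

160


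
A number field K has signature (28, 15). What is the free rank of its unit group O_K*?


By Dirichlet's unit theorem:
rank = r1 + r2 - 1
= 28 + 15 - 1
= 42

42


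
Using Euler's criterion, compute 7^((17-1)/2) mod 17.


p = 17 is prime and the exponent is (p-1)/2 = 8, so by Euler's criterion 7^8 = (7/17) = +1 or -1 mod 17.
Compute by square-and-multiply:
  8 = 8 (binary 1000)
  Repeated squaring mod 17: 7^1 = 7, 7^2 = 15, 7^4 = 4, 7^8 = 16
  7^8 = 16 mod 17
Result 16 = p - 1 = -1 mod 17: 7 is a quadratic non-residue mod 17. As a residue in [0, p-1] the value is 16.
7^8 mod 17 = 16

16


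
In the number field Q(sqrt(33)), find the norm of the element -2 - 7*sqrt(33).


N(a + b*sqrt(d)) = a^2 - d*b^2
= (-2)^2 - (33)*(-7)^2
= 4 - 1617
= -1613

-1613


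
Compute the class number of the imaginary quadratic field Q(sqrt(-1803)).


K = Q(sqrt(-1803)). d mod 4 = 1, so D = disc(K) = d = -1803
h(K) equals the number of primitive reduced positive-definite forms (a, b, c) = a*x^2 + b*x*y + c*y^2 with b^2 - 4ac = D,
where reduced means |b| <= a <= c, with b >= 0 whenever |b| = a or a = c, and primitive means gcd(a, b, c) = 1.
Reduced forces 3a^2 <= |D| = 1803, so 1 <= a <= 24; b must have the parity of D, and c = (b^2 - D)/(4a) must be an integer >= a.
Enumerate a = 1..24, b in [-a, a]:
  a=1: (1, 1, 451)  [1]
  a=2: none
  a=3: (3, 3, 151)  [1]
  a=4..10: none
  a=11: (11, -1, 41), (11, 1, 41)  [2]
  a=12: none
  a=13: (13, -11, 37), (13, 11, 37)  [2]
  a=14..16: none
  a=17: (17, -13, 29), (17, 13, 29)  [2]
  a=18..24: none
Total reduced forms: 1 + 1 + 2 + 2 + 2 = 8
h = 8

8


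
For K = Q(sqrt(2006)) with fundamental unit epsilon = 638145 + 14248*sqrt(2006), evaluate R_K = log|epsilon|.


epsilon = 638145 + 14248*sqrt(2006)
= 1.2763e+06
R = ln(1.2763e+06)
= 14.0595

14.0595


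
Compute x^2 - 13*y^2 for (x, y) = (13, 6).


x^2 - d*y^2
= 13^2 - 13*6^2
= 169 - 468
= -299

-299


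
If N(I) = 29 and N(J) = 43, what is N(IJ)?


N(IJ) = N(I) * N(J)
= 29 * 43
= 1247

1247


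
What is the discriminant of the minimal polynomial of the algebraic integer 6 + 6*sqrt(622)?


The element 6 + 6*sqrt(622) has minimal polynomial:
x^2 - 12*x - 22356
Discriminant = (-12)^2 - 4*(-22356)
= 144 + 89424
= 89568

89568


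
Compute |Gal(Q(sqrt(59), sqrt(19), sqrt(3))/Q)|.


The 3 square roots of distinct primes are multiplicatively independent over Q,
so [K:Q] = 2^3 and Gal(K/Q) is isomorphic to (Z/2Z)^3.
|Gal| = 2^3 = 8

8


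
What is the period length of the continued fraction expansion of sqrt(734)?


Run the CF algorithm for sqrt(734).
a_0 = floor(sqrt(734)) = 27; set m_0=0, q_0=1.
Recurrence: m' = q*a - m,  q' = (d - m'^2)/q,  a' = floor((a_0 + m')/q').
  step 1: m=27, q=5, a=10
  step 2: m=23, q=41, a=1
  step 3: m=18, q=10, a=4
  step 4: m=22, q=25, a=1
  step 5: m=3, q=29, a=1
  step 6: m=26, q=2, a=26
  step 7: m=26, q=29, a=1
  step 8: m=3, q=25, a=1
  step 9: m=22, q=10, a=4
  step 10: m=18, q=41, a=1
  step 11: m=23, q=5, a=10
  step 12: m=27, q=1, a=54
a_12 = 2*a_0 = 54, so the period closes here.
sqrt(734) = [27; 10, 1, 4, 1, 1, 26, 1, 1, 4, 1, 10, 54]
Period length = 12

12


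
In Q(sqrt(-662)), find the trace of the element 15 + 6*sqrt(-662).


Tr(a + b*sqrt(d)) = (a + b*sqrt(d)) + (a - b*sqrt(d)) = 2a
= 2 * (15)
= 30

30


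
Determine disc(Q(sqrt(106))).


For K = Q(sqrt(d)) with d squarefree: disc(K) = d if d = 1 mod 4, and disc(K) = 4d if d = 2 or 3 mod 4.
Here d = 106, and d mod 4 = 2.
d = 2 mod 4, not 1 (O_K = Z[sqrt(d)]), so disc(K) = 4d = 4 * (106) = 424

424


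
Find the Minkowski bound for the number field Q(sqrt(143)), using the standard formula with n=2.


d = 143, d mod 4 = 3, so disc(K) = 4d = 572; |disc(K)| = 572
Real quadratic field, so n = 2, s = r2 = 0, r1 = 2
M = (n!/n^n) * (4/pi)^s * sqrt(|disc(K)|) = (2!/2^2) * (4/pi)^0 * sqrt(572)
= 0.5 * 1.000000 * 23.916521
= 11.9583

11.9583


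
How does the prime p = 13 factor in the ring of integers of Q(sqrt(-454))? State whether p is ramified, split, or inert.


K = Q(sqrt(-454)). Since d mod 4 = 2, disc(K) = -1816.
Check p | disc: -1816 mod 13 = 4.
p does not divide disc. Compute Legendre symbol (d/p):
1^((13-1)/2) mod 13 = 1
(d/p) = 1, so p splits: (p) = P*P' with e=1, f=1, g=2.
Therefore p is split.

split


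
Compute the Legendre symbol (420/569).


p = 569 is prime, so compute (420/569) with the reciprocity algorithm (Jacobi-symbol steps: pull out 2s via (2/n), flip via reciprocity, reduce):
  pull out 2: (2/569) = +1  (since 569 mod 8 = 1)
  pull out 2: (2/569) = +1  (since 569 mod 8 = 1)
  reciprocity: (105/569) -> +(569/105)
  reduce: (44/105)
  pull out 2: (2/105) = +1  (since 105 mod 8 = 1)
  pull out 2: (2/105) = +1  (since 105 mod 8 = 1)
  reciprocity: (11/105) -> +(105/11)
  reduce: (6/11)
  pull out 2: (2/11) = -1  (since 11 mod 8 = 3)
  reciprocity: (3/11) -> -(11/3)
  reduce: (2/3)
  pull out 2: (2/3) = -1  (since 3 mod 8 = 3)
  (1/3) = 1
Product of signs = -1
(420/569) = -1

-1


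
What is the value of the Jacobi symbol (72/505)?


Compute (72/505) via quadratic reciprocity:
  pull out 2: (2/505) = +1  (since 505 mod 8 = 1)
  pull out 2: (2/505) = +1  (since 505 mod 8 = 1)
  pull out 2: (2/505) = +1  (since 505 mod 8 = 1)
  reciprocity: (9/505) -> +(505/9)
  reduce: (1/9)
  (1/9) = 1
Product of signs = 1

1


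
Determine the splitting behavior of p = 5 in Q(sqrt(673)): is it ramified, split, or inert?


K = Q(sqrt(673)). Since d mod 4 = 1, disc(K) = 673.
Check p | disc: 673 mod 5 = 3.
p does not divide disc. Compute Legendre symbol (d/p):
3^((5-1)/2) mod 5 = -1
(d/p) = -1, so p is inert: (p) stays prime with e=1, f=2, g=1.
Therefore p is inert.

inert


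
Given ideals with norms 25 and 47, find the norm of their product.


N(IJ) = N(I) * N(J)
= 25 * 47
= 1175

1175


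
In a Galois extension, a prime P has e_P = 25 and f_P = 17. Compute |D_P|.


|D_P| = e * f
= 25 * 17
= 425

425


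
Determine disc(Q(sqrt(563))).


For K = Q(sqrt(d)) with d squarefree: disc(K) = d if d = 1 mod 4, and disc(K) = 4d if d = 2 or 3 mod 4.
Here d = 563, and d mod 4 = 3.
d = 3 mod 4, not 1 (O_K = Z[sqrt(d)]), so disc(K) = 4d = 4 * (563) = 2252

2252


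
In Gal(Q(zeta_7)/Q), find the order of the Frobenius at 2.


The Frobenius at p in Gal(Q(zeta_n)/Q) = (Z/nZ)* is the class of p, so its order is ord_7(2), the smallest k >= 1 with 2^k = 1 mod 7.
n = 7 = 7, phi(7) = 6; the order divides phi(n).
Divisors of 6: 1, 2, 3, 6
Repeated squaring mod 7: 2^1 = 2, 2^2 = 4, 2^4 = 2
Test divisors in increasing order:
  k=1: 2^1 = 2 mod 7
  k=2: 2^2 = 4 mod 7
  k=3: 2^3 = 4 * 2 = 1 mod 7  <- first divisor giving 1
Order = 3

3


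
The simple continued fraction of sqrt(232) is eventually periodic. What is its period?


Run the CF algorithm for sqrt(232).
a_0 = floor(sqrt(232)) = 15; set m_0=0, q_0=1.
Recurrence: m' = q*a - m,  q' = (d - m'^2)/q,  a' = floor((a_0 + m')/q').
  step 1: m=15, q=7, a=4
  step 2: m=13, q=9, a=3
  step 3: m=14, q=4, a=7
  step 4: m=14, q=9, a=3
  step 5: m=13, q=7, a=4
  step 6: m=15, q=1, a=30
a_6 = 2*a_0 = 30, so the period closes here.
sqrt(232) = [15; 4, 3, 7, 3, 4, 30]
Period length = 6

6


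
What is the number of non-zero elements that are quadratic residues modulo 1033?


For prime p, the number of non-zero quadratic residues is (p-1)/2.
= (1033-1)/2
= 516

516


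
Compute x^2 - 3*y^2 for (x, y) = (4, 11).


x^2 - d*y^2
= 4^2 - 3*11^2
= 16 - 363
= -347

-347


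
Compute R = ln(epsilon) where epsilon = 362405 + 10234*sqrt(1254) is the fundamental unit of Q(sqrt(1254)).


epsilon = 362405 + 10234*sqrt(1254)
= 724810.0000
R = ln(724810.0000)
= 13.4937

13.4937


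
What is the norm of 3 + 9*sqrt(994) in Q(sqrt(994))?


N(a + b*sqrt(d)) = a^2 - d*b^2
= (3)^2 - (994)*(9)^2
= 9 - 80514
= -80505

-80505


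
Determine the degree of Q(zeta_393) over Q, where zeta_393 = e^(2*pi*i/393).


The degree equals Euler's totient phi(393).
393 = 3 * 131
phi(393) = 260

260


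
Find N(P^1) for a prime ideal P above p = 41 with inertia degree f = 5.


N(P^a) = p^(a*f)
= 41^(1*5)
= 41^5
= 115856201

115856201


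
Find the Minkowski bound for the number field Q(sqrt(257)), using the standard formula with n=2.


d = 257, d mod 4 = 1, so disc(K) = d = 257; |disc(K)| = 257
Real quadratic field, so n = 2, s = r2 = 0, r1 = 2
M = (n!/n^n) * (4/pi)^s * sqrt(|disc(K)|) = (2!/2^2) * (4/pi)^0 * sqrt(257)
= 0.5 * 1.000000 * 16.031220
= 8.0156

8.0156


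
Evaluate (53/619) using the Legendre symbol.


p = 619 is prime, so compute (53/619) with the reciprocity algorithm (Jacobi-symbol steps: pull out 2s via (2/n), flip via reciprocity, reduce):
  reciprocity: (53/619) -> +(619/53)
  reduce: (36/53)
  pull out 2: (2/53) = -1  (since 53 mod 8 = 5)
  pull out 2: (2/53) = -1  (since 53 mod 8 = 5)
  reciprocity: (9/53) -> +(53/9)
  reduce: (8/9)
  pull out 2: (2/9) = +1  (since 9 mod 8 = 1)
  pull out 2: (2/9) = +1  (since 9 mod 8 = 1)
  pull out 2: (2/9) = +1  (since 9 mod 8 = 1)
  (1/9) = 1
Product of signs = 1
(53/619) = 1

1


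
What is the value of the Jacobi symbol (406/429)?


Compute (406/429) via quadratic reciprocity:
  pull out 2: (2/429) = -1  (since 429 mod 8 = 5)
  reciprocity: (203/429) -> +(429/203)
  reduce: (23/203)
  reciprocity: (23/203) -> -(203/23)
  reduce: (19/23)
  reciprocity: (19/23) -> -(23/19)
  reduce: (4/19)
  pull out 2: (2/19) = -1  (since 19 mod 8 = 3)
  pull out 2: (2/19) = -1  (since 19 mod 8 = 3)
  (1/19) = 1
Product of signs = -1

-1


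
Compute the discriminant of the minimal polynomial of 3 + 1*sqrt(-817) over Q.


The element 3 + 1*sqrt(-817) has minimal polynomial:
x^2 - 6*x + 826
Discriminant = (-6)^2 - 4*(826)
= 36 - 3304
= -3268

-3268


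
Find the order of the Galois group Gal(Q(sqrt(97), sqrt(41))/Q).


The 2 square roots of distinct primes are multiplicatively independent over Q,
so [K:Q] = 2^2 and Gal(K/Q) is isomorphic to (Z/2Z)^2.
|Gal| = 2^2 = 4

4


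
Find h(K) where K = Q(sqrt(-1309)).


K = Q(sqrt(-1309)). d mod 4 = 3, so D = disc(K) = 4d = -5236
h(K) equals the number of primitive reduced positive-definite forms (a, b, c) = a*x^2 + b*x*y + c*y^2 with b^2 - 4ac = D,
where reduced means |b| <= a <= c, with b >= 0 whenever |b| = a or a = c, and primitive means gcd(a, b, c) = 1.
Reduced forces 3a^2 <= |D| = 5236, so 1 <= a <= 41; b must have the parity of D, and c = (b^2 - D)/(4a) must be an integer >= a.
Enumerate a = 1..41, b in [-a, a]:
  a=1: (1, 0, 1309)  [1]
  a=2: (2, 2, 655)  [1]
  a=3..4: none
  a=5: (5, -2, 262), (5, 2, 262)  [2]
  a=6: none
  a=7: (7, 0, 187)  [1]
  a=8..9: none
  a=10: (10, -2, 131), (10, 2, 131)  [2]
  a=11: (11, 0, 119)  [1]
  a=12: none
  a=13: (13, -4, 101), (13, 4, 101)  [2]
  a=14: (14, 14, 97)  [1]
  a=15..16: none
  a=17: (17, 0, 77)  [1]
  a=18..21: none
  a=22: (22, 22, 65)  [1]
  a=23: (23, -10, 58), (23, 10, 58)  [2]
  a=24: none
  a=25: (25, -8, 53), (25, 8, 53)  [2]
  a=26: (26, -22, 55), (26, 22, 55)  [2]
  a=27..28: none
  a=29: (29, -10, 46), (29, 10, 46)  [2]
  a=30..33: none
  a=34: (34, 34, 47)  [1]
  a=35: (35, -28, 43), (35, 28, 43)  [2]
  a=36..41: none
Total reduced forms: 1 + 1 + 2 + 1 + 2 + 1 + 2 + 1 + 1 + 1 + 2 + 2 + 2 + 2 + 1 + 2 = 24
h = 24

24


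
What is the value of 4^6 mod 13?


p = 13 is prime and the exponent is (p-1)/2 = 6, so by Euler's criterion 4^6 = (4/13) = +1 or -1 mod 13.
Compute by square-and-multiply:
  6 = 4 + 2 (binary 110)
  Repeated squaring mod 13: 4^1 = 4, 4^2 = 3, 4^4 = 9
  4^6 = 4^4 * 4^2 = 9 * 3 mod 13
    9 * 3 = 27 = 1 mod 13
  4^6 = 1 mod 13
Result 1: 4 is a quadratic residue mod 13.
4^6 mod 13 = 1

1


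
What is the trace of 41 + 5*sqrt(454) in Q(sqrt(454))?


Tr(a + b*sqrt(d)) = (a + b*sqrt(d)) + (a - b*sqrt(d)) = 2a
= 2 * (41)
= 82

82


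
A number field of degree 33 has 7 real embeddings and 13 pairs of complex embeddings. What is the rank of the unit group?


By Dirichlet's unit theorem:
rank = r1 + r2 - 1
= 7 + 13 - 1
= 19

19


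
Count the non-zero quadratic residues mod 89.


For prime p, the number of non-zero quadratic residues is (p-1)/2.
= (89-1)/2
= 44

44


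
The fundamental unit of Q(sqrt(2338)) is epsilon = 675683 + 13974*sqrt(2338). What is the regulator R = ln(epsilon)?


epsilon = 675683 + 13974*sqrt(2338)
= 1.3514e+06
R = ln(1.3514e+06)
= 14.1166

14.1166


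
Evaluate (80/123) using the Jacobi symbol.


Compute (80/123) via quadratic reciprocity:
  pull out 2: (2/123) = -1  (since 123 mod 8 = 3)
  pull out 2: (2/123) = -1  (since 123 mod 8 = 3)
  pull out 2: (2/123) = -1  (since 123 mod 8 = 3)
  pull out 2: (2/123) = -1  (since 123 mod 8 = 3)
  reciprocity: (5/123) -> +(123/5)
  reduce: (3/5)
  reciprocity: (3/5) -> +(5/3)
  reduce: (2/3)
  pull out 2: (2/3) = -1  (since 3 mod 8 = 3)
  (1/3) = 1
Product of signs = -1

-1


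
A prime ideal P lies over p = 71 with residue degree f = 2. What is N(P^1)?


N(P^a) = p^(a*f)
= 71^(1*2)
= 71^2
= 5041

5041


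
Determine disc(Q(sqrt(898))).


For K = Q(sqrt(d)) with d squarefree: disc(K) = d if d = 1 mod 4, and disc(K) = 4d if d = 2 or 3 mod 4.
Here d = 898, and d mod 4 = 2.
d = 2 mod 4, not 1 (O_K = Z[sqrt(d)]), so disc(K) = 4d = 4 * (898) = 3592

3592


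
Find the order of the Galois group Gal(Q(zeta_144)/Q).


|Gal(Q(zeta_144)/Q)| = phi(144)
= 48

48


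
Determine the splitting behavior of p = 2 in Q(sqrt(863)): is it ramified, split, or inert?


K = Q(sqrt(863)). Since d mod 4 = 3, disc(K) = 3452.
Check p | disc: 3452 mod 2 = 0.
p divides disc, so p ramifies: (p) = P^2 with e=2, f=1, g=1.
Therefore p is ramified.

ramified


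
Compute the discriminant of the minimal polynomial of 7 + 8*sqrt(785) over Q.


The element 7 + 8*sqrt(785) has minimal polynomial:
x^2 - 14*x - 50191
Discriminant = (-14)^2 - 4*(-50191)
= 196 + 200764
= 200960

200960


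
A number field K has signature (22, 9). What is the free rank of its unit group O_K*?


By Dirichlet's unit theorem:
rank = r1 + r2 - 1
= 22 + 9 - 1
= 30

30


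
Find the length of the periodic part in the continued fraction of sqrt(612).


Run the CF algorithm for sqrt(612).
a_0 = floor(sqrt(612)) = 24; set m_0=0, q_0=1.
Recurrence: m' = q*a - m,  q' = (d - m'^2)/q,  a' = floor((a_0 + m')/q').
  step 1: m=24, q=36, a=1
  step 2: m=12, q=13, a=2
  step 3: m=14, q=32, a=1
  step 4: m=18, q=9, a=4
  step 5: m=18, q=32, a=1
  step 6: m=14, q=13, a=2
  step 7: m=12, q=36, a=1
  step 8: m=24, q=1, a=48
a_8 = 2*a_0 = 48, so the period closes here.
sqrt(612) = [24; 1, 2, 1, 4, 1, 2, 1, 48]
Period length = 8

8


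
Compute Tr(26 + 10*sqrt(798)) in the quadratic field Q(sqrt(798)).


Tr(a + b*sqrt(d)) = (a + b*sqrt(d)) + (a - b*sqrt(d)) = 2a
= 2 * (26)
= 52

52


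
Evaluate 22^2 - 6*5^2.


x^2 - d*y^2
= 22^2 - 6*5^2
= 484 - 150
= 334

334


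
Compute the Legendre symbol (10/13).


p = 13 is prime, so compute (10/13) with the reciprocity algorithm (Jacobi-symbol steps: pull out 2s via (2/n), flip via reciprocity, reduce):
  pull out 2: (2/13) = -1  (since 13 mod 8 = 5)
  reciprocity: (5/13) -> +(13/5)
  reduce: (3/5)
  reciprocity: (3/5) -> +(5/3)
  reduce: (2/3)
  pull out 2: (2/3) = -1  (since 3 mod 8 = 3)
  (1/3) = 1
Product of signs = 1
(10/13) = 1

1


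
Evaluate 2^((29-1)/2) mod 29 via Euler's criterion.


p = 29 is prime and the exponent is (p-1)/2 = 14, so by Euler's criterion 2^14 = (2/29) = +1 or -1 mod 29.
Compute by square-and-multiply:
  14 = 8 + 4 + 2 (binary 1110)
  Repeated squaring mod 29: 2^1 = 2, 2^2 = 4, 2^4 = 16, 2^8 = 24
  2^14 = 2^8 * 2^4 * 2^2 = 24 * 16 * 4 mod 29
    24 * 16 = 384 = 7 mod 29
    7 * 4 = 28 = 28 mod 29
  2^14 = 28 mod 29
Result 28 = p - 1 = -1 mod 29: 2 is a quadratic non-residue mod 29. As a residue in [0, p-1] the value is 28.
2^14 mod 29 = 28

28


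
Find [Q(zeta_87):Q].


The degree equals Euler's totient phi(87).
87 = 3 * 29
phi(87) = 56

56


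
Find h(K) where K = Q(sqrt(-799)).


K = Q(sqrt(-799)). d mod 4 = 1, so D = disc(K) = d = -799
h(K) equals the number of primitive reduced positive-definite forms (a, b, c) = a*x^2 + b*x*y + c*y^2 with b^2 - 4ac = D,
where reduced means |b| <= a <= c, with b >= 0 whenever |b| = a or a = c, and primitive means gcd(a, b, c) = 1.
Reduced forces 3a^2 <= |D| = 799, so 1 <= a <= 16; b must have the parity of D, and c = (b^2 - D)/(4a) must be an integer >= a.
Enumerate a = 1..16, b in [-a, a]:
  a=1: (1, 1, 200)  [1]
  a=2: (2, -1, 100), (2, 1, 100)  [2]
  a=3: none
  a=4: (4, -1, 50), (4, 1, 50)  [2]
  a=5: (5, -1, 40), (5, 1, 40)  [2]
  a=6..7: none
  a=8: (8, -1, 25), (8, 1, 25)  [2]
  a=9: none
  a=10: (10, -9, 22), (10, -1, 20), (10, 1, 20), (10, 9, 22)  [4]
  a=11: (11, -9, 20), (11, 9, 20)  [2]
  a=12..15: none
  a=16: (16, 15, 16)  [1]
Total reduced forms: 1 + 2 + 2 + 2 + 2 + 4 + 2 + 1 = 16
h = 16

16


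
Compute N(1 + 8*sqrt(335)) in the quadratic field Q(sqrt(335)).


N(a + b*sqrt(d)) = a^2 - d*b^2
= (1)^2 - (335)*(8)^2
= 1 - 21440
= -21439

-21439


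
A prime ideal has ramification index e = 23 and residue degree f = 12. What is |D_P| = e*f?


|D_P| = e * f
= 23 * 12
= 276

276


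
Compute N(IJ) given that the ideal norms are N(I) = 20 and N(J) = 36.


N(IJ) = N(I) * N(J)
= 20 * 36
= 720

720


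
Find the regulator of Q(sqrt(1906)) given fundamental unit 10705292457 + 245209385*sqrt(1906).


epsilon = 10705292457 + 245209385*sqrt(1906)
= 2.1411e+10
R = ln(2.1411e+10)
= 23.7872

23.7872


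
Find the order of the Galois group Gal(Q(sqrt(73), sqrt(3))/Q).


The 2 square roots of distinct primes are multiplicatively independent over Q,
so [K:Q] = 2^2 and Gal(K/Q) is isomorphic to (Z/2Z)^2.
|Gal| = 2^2 = 4

4


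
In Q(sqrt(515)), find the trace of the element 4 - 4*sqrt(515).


Tr(a + b*sqrt(d)) = (a + b*sqrt(d)) + (a - b*sqrt(d)) = 2a
= 2 * (4)
= 8

8


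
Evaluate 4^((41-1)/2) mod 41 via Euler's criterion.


p = 41 is prime and the exponent is (p-1)/2 = 20, so by Euler's criterion 4^20 = (4/41) = +1 or -1 mod 41.
Compute by square-and-multiply:
  20 = 16 + 4 (binary 10100)
  Repeated squaring mod 41: 4^1 = 4, 4^2 = 16, 4^4 = 10, 4^8 = 18, 4^16 = 37
  4^20 = 4^16 * 4^4 = 37 * 10 mod 41
    37 * 10 = 370 = 1 mod 41
  4^20 = 1 mod 41
Result 1: 4 is a quadratic residue mod 41.
4^20 mod 41 = 1

1


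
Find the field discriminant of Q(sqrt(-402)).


For K = Q(sqrt(d)) with d squarefree: disc(K) = d if d = 1 mod 4, and disc(K) = 4d if d = 2 or 3 mod 4.
Here d = -402, and d mod 4 = 2.
d = 2 mod 4, not 1 (O_K = Z[sqrt(d)]), so disc(K) = 4d = 4 * (-402) = -1608

-1608


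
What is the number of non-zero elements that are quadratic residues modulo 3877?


For prime p, the number of non-zero quadratic residues is (p-1)/2.
= (3877-1)/2
= 1938

1938


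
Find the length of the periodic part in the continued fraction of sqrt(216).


Run the CF algorithm for sqrt(216).
a_0 = floor(sqrt(216)) = 14; set m_0=0, q_0=1.
Recurrence: m' = q*a - m,  q' = (d - m'^2)/q,  a' = floor((a_0 + m')/q').
  step 1: m=14, q=20, a=1
  step 2: m=6, q=9, a=2
  step 3: m=12, q=8, a=3
  step 4: m=12, q=9, a=2
  step 5: m=6, q=20, a=1
  step 6: m=14, q=1, a=28
a_6 = 2*a_0 = 28, so the period closes here.
sqrt(216) = [14; 1, 2, 3, 2, 1, 28]
Period length = 6

6


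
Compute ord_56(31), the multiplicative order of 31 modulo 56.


We want ord_56(31), the smallest k >= 1 with 31^k = 1 mod 56.
n = 56 = 2^3 * 7, phi(56) = 24; the order divides phi(n).
Divisors of 24: 1, 2, 3, 4, 6, 8, 12, 24
Repeated squaring mod 56: 31^1 = 31, 31^2 = 9, 31^4 = 25, 31^8 = 9, 31^16 = 25
Test divisors in increasing order:
  k=1: 31^1 = 31 mod 56
  k=2: 31^2 = 9 mod 56
  k=3: 31^3 = 9 * 31 = 55 mod 56
  k=4: 31^4 = 25 mod 56
  k=6: 31^6 = 25 * 9 = 1 mod 56  <- first divisor giving 1
Order = 6

6


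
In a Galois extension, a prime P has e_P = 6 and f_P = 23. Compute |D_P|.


|D_P| = e * f
= 6 * 23
= 138

138


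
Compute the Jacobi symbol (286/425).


Compute (286/425) via quadratic reciprocity:
  pull out 2: (2/425) = +1  (since 425 mod 8 = 1)
  reciprocity: (143/425) -> +(425/143)
  reduce: (139/143)
  reciprocity: (139/143) -> -(143/139)
  reduce: (4/139)
  pull out 2: (2/139) = -1  (since 139 mod 8 = 3)
  pull out 2: (2/139) = -1  (since 139 mod 8 = 3)
  (1/139) = 1
Product of signs = -1

-1


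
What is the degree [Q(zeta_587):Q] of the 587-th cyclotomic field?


The degree equals Euler's totient phi(587).
587 = 587
phi(587) = 586

586


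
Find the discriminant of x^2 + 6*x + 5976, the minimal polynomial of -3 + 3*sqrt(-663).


The element -3 + 3*sqrt(-663) has minimal polynomial:
x^2 + 6*x + 5976
Discriminant = (6)^2 - 4*(5976)
= 36 - 23904
= -23868

-23868


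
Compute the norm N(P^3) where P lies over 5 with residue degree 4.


N(P^a) = p^(a*f)
= 5^(3*4)
= 5^12
= 244140625

244140625


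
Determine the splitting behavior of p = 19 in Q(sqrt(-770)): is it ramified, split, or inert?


K = Q(sqrt(-770)). Since d mod 4 = 2, disc(K) = -3080.
Check p | disc: -3080 mod 19 = 17.
p does not divide disc. Compute Legendre symbol (d/p):
9^((19-1)/2) mod 19 = 1
(d/p) = 1, so p splits: (p) = P*P' with e=1, f=1, g=2.
Therefore p is split.

split


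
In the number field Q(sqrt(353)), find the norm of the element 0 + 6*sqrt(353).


N(a + b*sqrt(d)) = a^2 - d*b^2
= (0)^2 - (353)*(6)^2
= 0 - 12708
= -12708

-12708


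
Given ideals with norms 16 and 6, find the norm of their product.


N(IJ) = N(I) * N(J)
= 16 * 6
= 96

96


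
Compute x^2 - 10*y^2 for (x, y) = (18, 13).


x^2 - d*y^2
= 18^2 - 10*13^2
= 324 - 1690
= -1366

-1366


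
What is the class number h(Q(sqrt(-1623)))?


K = Q(sqrt(-1623)). d mod 4 = 1, so D = disc(K) = d = -1623
h(K) equals the number of primitive reduced positive-definite forms (a, b, c) = a*x^2 + b*x*y + c*y^2 with b^2 - 4ac = D,
where reduced means |b| <= a <= c, with b >= 0 whenever |b| = a or a = c, and primitive means gcd(a, b, c) = 1.
Reduced forces 3a^2 <= |D| = 1623, so 1 <= a <= 23; b must have the parity of D, and c = (b^2 - D)/(4a) must be an integer >= a.
Enumerate a = 1..23, b in [-a, a]:
  a=1: (1, 1, 406)  [1]
  a=2: (2, -1, 203), (2, 1, 203)  [2]
  a=3: (3, 3, 136)  [1]
  a=4: (4, -3, 102), (4, 3, 102)  [2]
  a=5: none
  a=6: (6, -3, 68), (6, 3, 68)  [2]
  a=7: (7, -1, 58), (7, 1, 58)  [2]
  a=8: (8, -3, 51), (8, 3, 51)  [2]
  a=9..10: none
  a=11: (11, -7, 38), (11, 7, 38)  [2]
  a=12: (12, -3, 34), (12, 3, 34)  [2]
  a=13: none
  a=14: (14, -13, 32), (14, -1, 29), (14, 1, 29), (14, 13, 32)  [4]
  a=15: none
  a=16: (16, -13, 28), (16, 13, 28)  [2]
  a=17: (17, -3, 24), (17, 3, 24)  [2]
  a=18: none
  a=19: (19, -7, 22), (19, 7, 22)  [2]
  a=20: none
  a=21: (21, -15, 22), (21, 15, 22)  [2]
  a=22..23: none
Total reduced forms: 1 + 2 + 1 + 2 + 2 + 2 + 2 + 2 + 2 + 4 + 2 + 2 + 2 + 2 = 28
h = 28

28


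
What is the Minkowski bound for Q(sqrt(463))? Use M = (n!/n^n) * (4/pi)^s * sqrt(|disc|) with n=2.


d = 463, d mod 4 = 3, so disc(K) = 4d = 1852; |disc(K)| = 1852
Real quadratic field, so n = 2, s = r2 = 0, r1 = 2
M = (n!/n^n) * (4/pi)^s * sqrt(|disc(K)|) = (2!/2^2) * (4/pi)^0 * sqrt(1852)
= 0.5 * 1.000000 * 43.034870
= 21.5174

21.5174


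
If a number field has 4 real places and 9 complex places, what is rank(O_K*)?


By Dirichlet's unit theorem:
rank = r1 + r2 - 1
= 4 + 9 - 1
= 12

12


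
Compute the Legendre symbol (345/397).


p = 397 is prime, so compute (345/397) with the reciprocity algorithm (Jacobi-symbol steps: pull out 2s via (2/n), flip via reciprocity, reduce):
  reciprocity: (345/397) -> +(397/345)
  reduce: (52/345)
  pull out 2: (2/345) = +1  (since 345 mod 8 = 1)
  pull out 2: (2/345) = +1  (since 345 mod 8 = 1)
  reciprocity: (13/345) -> +(345/13)
  reduce: (7/13)
  reciprocity: (7/13) -> +(13/7)
  reduce: (6/7)
  pull out 2: (2/7) = +1  (since 7 mod 8 = 7)
  reciprocity: (3/7) -> -(7/3)
  reduce: (1/3)
  (1/3) = 1
Product of signs = -1
(345/397) = -1

-1


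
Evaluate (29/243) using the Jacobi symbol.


Compute (29/243) via quadratic reciprocity:
  reciprocity: (29/243) -> +(243/29)
  reduce: (11/29)
  reciprocity: (11/29) -> +(29/11)
  reduce: (7/11)
  reciprocity: (7/11) -> -(11/7)
  reduce: (4/7)
  pull out 2: (2/7) = +1  (since 7 mod 8 = 7)
  pull out 2: (2/7) = +1  (since 7 mod 8 = 7)
  (1/7) = 1
Product of signs = -1

-1


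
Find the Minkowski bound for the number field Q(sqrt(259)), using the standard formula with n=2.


d = 259, d mod 4 = 3, so disc(K) = 4d = 1036; |disc(K)| = 1036
Real quadratic field, so n = 2, s = r2 = 0, r1 = 2
M = (n!/n^n) * (4/pi)^s * sqrt(|disc(K)|) = (2!/2^2) * (4/pi)^0 * sqrt(1036)
= 0.5 * 1.000000 * 32.186954
= 16.0935

16.0935


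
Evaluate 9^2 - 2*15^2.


x^2 - d*y^2
= 9^2 - 2*15^2
= 81 - 450
= -369

-369


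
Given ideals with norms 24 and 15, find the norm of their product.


N(IJ) = N(I) * N(J)
= 24 * 15
= 360

360


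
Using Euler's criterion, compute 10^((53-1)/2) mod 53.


p = 53 is prime and the exponent is (p-1)/2 = 26, so by Euler's criterion 10^26 = (10/53) = +1 or -1 mod 53.
Compute by square-and-multiply:
  26 = 16 + 8 + 2 (binary 11010)
  Repeated squaring mod 53: 10^1 = 10, 10^2 = 47, 10^4 = 36, 10^8 = 24, 10^16 = 46
  10^26 = 10^16 * 10^8 * 10^2 = 46 * 24 * 47 mod 53
    46 * 24 = 1104 = 44 mod 53
    44 * 47 = 2068 = 1 mod 53
  10^26 = 1 mod 53
Result 1: 10 is a quadratic residue mod 53.
10^26 mod 53 = 1

1


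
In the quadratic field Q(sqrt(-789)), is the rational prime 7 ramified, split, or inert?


K = Q(sqrt(-789)). Since d mod 4 = 3, disc(K) = -3156.
Check p | disc: -3156 mod 7 = 1.
p does not divide disc. Compute Legendre symbol (d/p):
2^((7-1)/2) mod 7 = 1
(d/p) = 1, so p splits: (p) = P*P' with e=1, f=1, g=2.
Therefore p is split.

split


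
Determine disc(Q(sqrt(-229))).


For K = Q(sqrt(d)) with d squarefree: disc(K) = d if d = 1 mod 4, and disc(K) = 4d if d = 2 or 3 mod 4.
Here d = -229, and d mod 4 = 3.
d = 3 mod 4, not 1 (O_K = Z[sqrt(d)]), so disc(K) = 4d = 4 * (-229) = -916

-916


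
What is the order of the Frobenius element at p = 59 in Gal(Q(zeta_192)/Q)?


The Frobenius at p in Gal(Q(zeta_n)/Q) = (Z/nZ)* is the class of p, so its order is ord_192(59), the smallest k >= 1 with 59^k = 1 mod 192.
n = 192 = 2^6 * 3, phi(192) = 64; the order divides phi(n).
Divisors of 64: 1, 2, 4, 8, 16, 32, 64
Repeated squaring mod 192: 59^1 = 59, 59^2 = 25, 59^4 = 49, 59^8 = 97, 59^16 = 1, 59^32 = 1, 59^64 = 1
Test divisors in increasing order:
  k=1: 59^1 = 59 mod 192
  k=2: 59^2 = 25 mod 192
  k=4: 59^4 = 49 mod 192
  k=8: 59^8 = 97 mod 192
  k=16: 59^16 = 1 mod 192  <- first divisor giving 1
Order = 16

16


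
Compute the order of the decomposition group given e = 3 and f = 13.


|D_P| = e * f
= 3 * 13
= 39

39


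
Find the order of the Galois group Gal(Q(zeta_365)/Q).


|Gal(Q(zeta_365)/Q)| = phi(365)
= 288

288


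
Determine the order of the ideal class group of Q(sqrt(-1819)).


K = Q(sqrt(-1819)). d mod 4 = 1, so D = disc(K) = d = -1819
h(K) equals the number of primitive reduced positive-definite forms (a, b, c) = a*x^2 + b*x*y + c*y^2 with b^2 - 4ac = D,
where reduced means |b| <= a <= c, with b >= 0 whenever |b| = a or a = c, and primitive means gcd(a, b, c) = 1.
Reduced forces 3a^2 <= |D| = 1819, so 1 <= a <= 24; b must have the parity of D, and c = (b^2 - D)/(4a) must be an integer >= a.
Enumerate a = 1..24, b in [-a, a]:
  a=1: (1, 1, 455)  [1]
  a=2..4: none
  a=5: (5, -1, 91), (5, 1, 91)  [2]
  a=6: none
  a=7: (7, -1, 65), (7, 1, 65)  [2]
  a=8..12: none
  a=13: (13, -1, 35), (13, 1, 35)  [2]
  a=14..16: none
  a=17: (17, 17, 31)  [1]
  a=18: none
  a=19: (19, -9, 25), (19, 9, 25)  [2]
  a=20..24: none
Total reduced forms: 1 + 2 + 2 + 2 + 1 + 2 = 10
h = 10

10


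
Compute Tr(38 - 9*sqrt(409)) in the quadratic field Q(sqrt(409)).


Tr(a + b*sqrt(d)) = (a + b*sqrt(d)) + (a - b*sqrt(d)) = 2a
= 2 * (38)
= 76

76


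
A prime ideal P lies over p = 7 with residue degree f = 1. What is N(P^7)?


N(P^a) = p^(a*f)
= 7^(7*1)
= 7^7
= 823543

823543


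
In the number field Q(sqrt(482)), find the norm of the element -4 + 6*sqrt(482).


N(a + b*sqrt(d)) = a^2 - d*b^2
= (-4)^2 - (482)*(6)^2
= 16 - 17352
= -17336

-17336


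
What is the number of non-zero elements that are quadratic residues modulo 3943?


For prime p, the number of non-zero quadratic residues is (p-1)/2.
= (3943-1)/2
= 1971

1971


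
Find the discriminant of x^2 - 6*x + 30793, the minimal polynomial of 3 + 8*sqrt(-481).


The element 3 + 8*sqrt(-481) has minimal polynomial:
x^2 - 6*x + 30793
Discriminant = (-6)^2 - 4*(30793)
= 36 - 123172
= -123136

-123136


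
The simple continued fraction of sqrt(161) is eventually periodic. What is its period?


Run the CF algorithm for sqrt(161).
a_0 = floor(sqrt(161)) = 12; set m_0=0, q_0=1.
Recurrence: m' = q*a - m,  q' = (d - m'^2)/q,  a' = floor((a_0 + m')/q').
  step 1: m=12, q=17, a=1
  step 2: m=5, q=8, a=2
  step 3: m=11, q=5, a=4
  step 4: m=9, q=16, a=1
  step 5: m=7, q=7, a=2
  step 6: m=7, q=16, a=1
  step 7: m=9, q=5, a=4
  step 8: m=11, q=8, a=2
  step 9: m=5, q=17, a=1
  step 10: m=12, q=1, a=24
a_10 = 2*a_0 = 24, so the period closes here.
sqrt(161) = [12; 1, 2, 4, 1, 2, 1, 4, 2, 1, 24]
Period length = 10

10


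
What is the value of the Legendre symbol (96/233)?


p = 233 is prime, so compute (96/233) with the reciprocity algorithm (Jacobi-symbol steps: pull out 2s via (2/n), flip via reciprocity, reduce):
  pull out 2: (2/233) = +1  (since 233 mod 8 = 1)
  pull out 2: (2/233) = +1  (since 233 mod 8 = 1)
  pull out 2: (2/233) = +1  (since 233 mod 8 = 1)
  pull out 2: (2/233) = +1  (since 233 mod 8 = 1)
  pull out 2: (2/233) = +1  (since 233 mod 8 = 1)
  reciprocity: (3/233) -> +(233/3)
  reduce: (2/3)
  pull out 2: (2/3) = -1  (since 3 mod 8 = 3)
  (1/3) = 1
Product of signs = -1
(96/233) = -1

-1


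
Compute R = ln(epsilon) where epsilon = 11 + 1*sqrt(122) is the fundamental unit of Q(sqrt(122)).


epsilon = 11 + 1*sqrt(122)
= 22.0454
R = ln(22.0454)
= 3.0931

3.0931


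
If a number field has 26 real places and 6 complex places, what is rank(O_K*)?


By Dirichlet's unit theorem:
rank = r1 + r2 - 1
= 26 + 6 - 1
= 31

31


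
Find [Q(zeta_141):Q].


The degree equals Euler's totient phi(141).
141 = 3 * 47
phi(141) = 92

92


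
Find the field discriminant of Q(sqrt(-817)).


For K = Q(sqrt(d)) with d squarefree: disc(K) = d if d = 1 mod 4, and disc(K) = 4d if d = 2 or 3 mod 4.
Here d = -817, and d mod 4 = 3.
d = 3 mod 4, not 1 (O_K = Z[sqrt(d)]), so disc(K) = 4d = 4 * (-817) = -3268

-3268


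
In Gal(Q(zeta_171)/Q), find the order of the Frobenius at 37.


The Frobenius at p in Gal(Q(zeta_n)/Q) = (Z/nZ)* is the class of p, so its order is ord_171(37), the smallest k >= 1 with 37^k = 1 mod 171.
n = 171 = 3^2 * 19, phi(171) = 108; the order divides phi(n).
Divisors of 108: 1, 2, 3, 4, 6, 9, 12, 18, 27, 36, 54, 108
Repeated squaring mod 171: 37^1 = 37, 37^2 = 1, 37^4 = 1, 37^8 = 1, 37^16 = 1, 37^32 = 1, 37^64 = 1
Test divisors in increasing order:
  k=1: 37^1 = 37 mod 171
  k=2: 37^2 = 1 mod 171  <- first divisor giving 1
Order = 2

2


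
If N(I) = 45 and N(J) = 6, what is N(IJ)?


N(IJ) = N(I) * N(J)
= 45 * 6
= 270

270


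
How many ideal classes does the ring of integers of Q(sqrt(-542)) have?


K = Q(sqrt(-542)). d mod 4 = 2, so D = disc(K) = 4d = -2168
h(K) equals the number of primitive reduced positive-definite forms (a, b, c) = a*x^2 + b*x*y + c*y^2 with b^2 - 4ac = D,
where reduced means |b| <= a <= c, with b >= 0 whenever |b| = a or a = c, and primitive means gcd(a, b, c) = 1.
Reduced forces 3a^2 <= |D| = 2168, so 1 <= a <= 26; b must have the parity of D, and c = (b^2 - D)/(4a) must be an integer >= a.
Enumerate a = 1..26, b in [-a, a]:
  a=1: (1, 0, 542)  [1]
  a=2: (2, 0, 271)  [1]
  a=3: (3, -2, 181), (3, 2, 181)  [2]
  a=4..5: none
  a=6: (6, -4, 91), (6, 4, 91)  [2]
  a=7: (7, -4, 78), (7, 4, 78)  [2]
  a=8: none
  a=9: (9, -8, 62), (9, 8, 62)  [2]
  a=10..12: none
  a=13: (13, -4, 42), (13, 4, 42)  [2]
  a=14: (14, -4, 39), (14, 4, 39)  [2]
  a=15..16: none
  a=17: (17, -12, 34), (17, 12, 34)  [2]
  a=18: (18, -8, 31), (18, 8, 31)  [2]
  a=19: (19, -6, 29), (19, 6, 29)  [2]
  a=20: none
  a=21: (21, -10, 27), (21, -4, 26), (21, 4, 26), (21, 10, 27)  [4]
  a=22..26: none
Total reduced forms: 1 + 1 + 2 + 2 + 2 + 2 + 2 + 2 + 2 + 2 + 2 + 4 = 24
h = 24

24


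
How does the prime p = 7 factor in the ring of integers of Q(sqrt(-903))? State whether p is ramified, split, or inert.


K = Q(sqrt(-903)). Since d mod 4 = 1, disc(K) = -903.
Check p | disc: -903 mod 7 = 0.
p divides disc, so p ramifies: (p) = P^2 with e=2, f=1, g=1.
Therefore p is ramified.

ramified


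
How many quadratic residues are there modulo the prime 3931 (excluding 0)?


For prime p, the number of non-zero quadratic residues is (p-1)/2.
= (3931-1)/2
= 1965

1965


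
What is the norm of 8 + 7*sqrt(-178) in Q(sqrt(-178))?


N(a + b*sqrt(d)) = a^2 - d*b^2
= (8)^2 - (-178)*(7)^2
= 64 + 8722
= 8786

8786


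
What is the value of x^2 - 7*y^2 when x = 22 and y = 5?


x^2 - d*y^2
= 22^2 - 7*5^2
= 484 - 175
= 309

309


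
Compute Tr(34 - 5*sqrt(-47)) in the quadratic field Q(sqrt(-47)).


Tr(a + b*sqrt(d)) = (a + b*sqrt(d)) + (a - b*sqrt(d)) = 2a
= 2 * (34)
= 68

68


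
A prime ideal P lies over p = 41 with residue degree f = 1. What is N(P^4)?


N(P^a) = p^(a*f)
= 41^(4*1)
= 41^4
= 2825761

2825761


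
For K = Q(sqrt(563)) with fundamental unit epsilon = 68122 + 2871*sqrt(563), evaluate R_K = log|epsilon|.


epsilon = 68122 + 2871*sqrt(563)
= 136244.0000
R = ln(136244.0000)
= 11.8222

11.8222


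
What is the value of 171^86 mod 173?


p = 173 is prime and the exponent is (p-1)/2 = 86, so by Euler's criterion 171^86 = (171/173) = +1 or -1 mod 173.
Compute by square-and-multiply:
  86 = 64 + 16 + 4 + 2 (binary 1010110)
  Repeated squaring mod 173: 171^1 = 171, 171^2 = 4, 171^4 = 16, 171^8 = 83, 171^16 = 142, 171^32 = 96, 171^64 = 47
  171^86 = 171^64 * 171^16 * 171^4 * 171^2 = 47 * 142 * 16 * 4 mod 173
    47 * 142 = 6674 = 100 mod 173
    100 * 16 = 1600 = 43 mod 173
    43 * 4 = 172 = 172 mod 173
  171^86 = 172 mod 173
Result 172 = p - 1 = -1 mod 173: 171 is a quadratic non-residue mod 173. As a residue in [0, p-1] the value is 172.
171^86 mod 173 = 172

172


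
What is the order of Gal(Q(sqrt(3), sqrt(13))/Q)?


The 2 square roots of distinct primes are multiplicatively independent over Q,
so [K:Q] = 2^2 and Gal(K/Q) is isomorphic to (Z/2Z)^2.
|Gal| = 2^2 = 4

4


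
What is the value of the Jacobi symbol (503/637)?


Compute (503/637) via quadratic reciprocity:
  reciprocity: (503/637) -> +(637/503)
  reduce: (134/503)
  pull out 2: (2/503) = +1  (since 503 mod 8 = 7)
  reciprocity: (67/503) -> -(503/67)
  reduce: (34/67)
  pull out 2: (2/67) = -1  (since 67 mod 8 = 3)
  reciprocity: (17/67) -> +(67/17)
  reduce: (16/17)
  pull out 2: (2/17) = +1  (since 17 mod 8 = 1)
  pull out 2: (2/17) = +1  (since 17 mod 8 = 1)
  pull out 2: (2/17) = +1  (since 17 mod 8 = 1)
  pull out 2: (2/17) = +1  (since 17 mod 8 = 1)
  (1/17) = 1
Product of signs = 1

1


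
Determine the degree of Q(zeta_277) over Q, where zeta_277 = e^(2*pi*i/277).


The degree equals Euler's totient phi(277).
277 = 277
phi(277) = 276

276


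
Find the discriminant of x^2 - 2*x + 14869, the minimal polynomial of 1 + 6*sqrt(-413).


The element 1 + 6*sqrt(-413) has minimal polynomial:
x^2 - 2*x + 14869
Discriminant = (-2)^2 - 4*(14869)
= 4 - 59476
= -59472

-59472


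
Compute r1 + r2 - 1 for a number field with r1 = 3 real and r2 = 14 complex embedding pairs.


By Dirichlet's unit theorem:
rank = r1 + r2 - 1
= 3 + 14 - 1
= 16

16


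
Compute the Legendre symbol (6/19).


p = 19 is prime, so compute (6/19) with the reciprocity algorithm (Jacobi-symbol steps: pull out 2s via (2/n), flip via reciprocity, reduce):
  pull out 2: (2/19) = -1  (since 19 mod 8 = 3)
  reciprocity: (3/19) -> -(19/3)
  reduce: (1/3)
  (1/3) = 1
Product of signs = 1
(6/19) = 1

1


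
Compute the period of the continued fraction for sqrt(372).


Run the CF algorithm for sqrt(372).
a_0 = floor(sqrt(372)) = 19; set m_0=0, q_0=1.
Recurrence: m' = q*a - m,  q' = (d - m'^2)/q,  a' = floor((a_0 + m')/q').
  step 1: m=19, q=11, a=3
  step 2: m=14, q=16, a=2
  step 3: m=18, q=3, a=12
  step 4: m=18, q=16, a=2
  step 5: m=14, q=11, a=3
  step 6: m=19, q=1, a=38
a_6 = 2*a_0 = 38, so the period closes here.
sqrt(372) = [19; 3, 2, 12, 2, 3, 38]
Period length = 6

6


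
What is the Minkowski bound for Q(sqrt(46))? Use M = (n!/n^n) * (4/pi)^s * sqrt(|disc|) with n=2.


d = 46, d mod 4 = 2, so disc(K) = 4d = 184; |disc(K)| = 184
Real quadratic field, so n = 2, s = r2 = 0, r1 = 2
M = (n!/n^n) * (4/pi)^s * sqrt(|disc(K)|) = (2!/2^2) * (4/pi)^0 * sqrt(184)
= 0.5 * 1.000000 * 13.564660
= 6.7823

6.7823


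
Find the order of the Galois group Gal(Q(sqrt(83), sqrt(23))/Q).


The 2 square roots of distinct primes are multiplicatively independent over Q,
so [K:Q] = 2^2 and Gal(K/Q) is isomorphic to (Z/2Z)^2.
|Gal| = 2^2 = 4

4


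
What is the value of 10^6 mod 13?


p = 13 is prime and the exponent is (p-1)/2 = 6, so by Euler's criterion 10^6 = (10/13) = +1 or -1 mod 13.
Compute by square-and-multiply:
  6 = 4 + 2 (binary 110)
  Repeated squaring mod 13: 10^1 = 10, 10^2 = 9, 10^4 = 3
  10^6 = 10^4 * 10^2 = 3 * 9 mod 13
    3 * 9 = 27 = 1 mod 13
  10^6 = 1 mod 13
Result 1: 10 is a quadratic residue mod 13.
10^6 mod 13 = 1

1


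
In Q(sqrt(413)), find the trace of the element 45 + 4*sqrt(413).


Tr(a + b*sqrt(d)) = (a + b*sqrt(d)) + (a - b*sqrt(d)) = 2a
= 2 * (45)
= 90

90


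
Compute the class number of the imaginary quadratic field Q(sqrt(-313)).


K = Q(sqrt(-313)). d mod 4 = 3, so D = disc(K) = 4d = -1252
h(K) equals the number of primitive reduced positive-definite forms (a, b, c) = a*x^2 + b*x*y + c*y^2 with b^2 - 4ac = D,
where reduced means |b| <= a <= c, with b >= 0 whenever |b| = a or a = c, and primitive means gcd(a, b, c) = 1.
Reduced forces 3a^2 <= |D| = 1252, so 1 <= a <= 20; b must have the parity of D, and c = (b^2 - D)/(4a) must be an integer >= a.
Enumerate a = 1..20, b in [-a, a]:
  a=1: (1, 0, 313)  [1]
  a=2: (2, 2, 157)  [1]
  a=3..6: none
  a=7: (7, -6, 46), (7, 6, 46)  [2]
  a=8..12: none
  a=13: (13, -10, 26), (13, 10, 26)  [2]
  a=14: (14, -6, 23), (14, 6, 23)  [2]
  a=15..20: none
Total reduced forms: 1 + 1 + 2 + 2 + 2 = 8
h = 8

8


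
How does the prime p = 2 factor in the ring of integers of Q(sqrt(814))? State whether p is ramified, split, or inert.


K = Q(sqrt(814)). Since d mod 4 = 2, disc(K) = 3256.
Check p | disc: 3256 mod 2 = 0.
p divides disc, so p ramifies: (p) = P^2 with e=2, f=1, g=1.
Therefore p is ramified.

ramified


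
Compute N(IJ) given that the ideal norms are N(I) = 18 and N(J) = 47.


N(IJ) = N(I) * N(J)
= 18 * 47
= 846

846


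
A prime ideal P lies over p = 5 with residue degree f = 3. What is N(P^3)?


N(P^a) = p^(a*f)
= 5^(3*3)
= 5^9
= 1953125

1953125


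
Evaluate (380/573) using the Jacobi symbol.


Compute (380/573) via quadratic reciprocity:
  pull out 2: (2/573) = -1  (since 573 mod 8 = 5)
  pull out 2: (2/573) = -1  (since 573 mod 8 = 5)
  reciprocity: (95/573) -> +(573/95)
  reduce: (3/95)
  reciprocity: (3/95) -> -(95/3)
  reduce: (2/3)
  pull out 2: (2/3) = -1  (since 3 mod 8 = 3)
  (1/3) = 1
Product of signs = 1

1
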